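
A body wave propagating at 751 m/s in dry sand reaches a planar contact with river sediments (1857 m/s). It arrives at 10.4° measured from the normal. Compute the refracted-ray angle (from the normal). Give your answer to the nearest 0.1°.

26.5°

sin θ₁/V₁ = sin θ₂/V₂ ⇒ sin θ₂ = 1857·sin 10.4°/751 = 1857·0.1805/751 = 0.4464.
θ₂ = arcsin 0.4464 = 26.51° from the normal.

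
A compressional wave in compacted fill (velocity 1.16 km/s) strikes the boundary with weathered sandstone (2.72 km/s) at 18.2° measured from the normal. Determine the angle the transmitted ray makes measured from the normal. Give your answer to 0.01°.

Snell's law: sin θ₂ = (V₂/V₁)·sin θ₁ = (2.72/1.16)·sin 18.2° = 0.7324.
θ₂ = arcsin 0.7324 = 47.09° from the normal.

47.09°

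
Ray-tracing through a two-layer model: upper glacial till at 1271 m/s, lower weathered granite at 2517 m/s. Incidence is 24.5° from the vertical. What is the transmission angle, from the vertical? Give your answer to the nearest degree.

Snell's law: sin θ₂ = (V₂/V₁)·sin θ₁ = (2517/1271)·sin 24.5° = 0.8212.
θ₂ = arcsin 0.8212 = 55.21° from the normal.

55°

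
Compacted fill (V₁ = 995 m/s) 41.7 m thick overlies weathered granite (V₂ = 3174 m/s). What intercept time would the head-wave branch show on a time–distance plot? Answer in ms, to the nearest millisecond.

80 ms

tᵢ = 2h·√(V₂²−V₁²)/(V₁V₂).
√(V₂²−V₁²) = √(3174²−995²) = 3014.0 m/s.
tᵢ = 2·41.7·3014.0/(995·3174) = 0.07959 s.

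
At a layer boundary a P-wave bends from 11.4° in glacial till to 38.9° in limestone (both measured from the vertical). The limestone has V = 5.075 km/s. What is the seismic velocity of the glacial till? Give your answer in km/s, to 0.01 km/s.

1.60 km/s

Snell's law: sin 11.4°/V₁ = sin 38.9°/V₂.
V₁ = V₂·sin 11.4°/sin 38.9° = 5.075 × 0.3148 = 1.60 km/s.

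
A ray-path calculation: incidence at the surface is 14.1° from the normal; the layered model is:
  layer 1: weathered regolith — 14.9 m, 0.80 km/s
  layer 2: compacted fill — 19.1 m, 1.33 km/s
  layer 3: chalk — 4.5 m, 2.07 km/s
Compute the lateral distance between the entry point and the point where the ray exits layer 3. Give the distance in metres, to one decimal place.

15.9 m

p = sin θ₁/V₁ = sin 14.1°/0.80 = 3.0452e-01 s/km is conserved through the stack.
Layer 1: θ = 14.10°; offset = 14.9·tan 14.10° = 3.743 m.
Layer 2: sin θ = p·1.33 = 0.4050 → θ = 23.89°; offset = 19.1·tan 23.89° = 8.461 m.
Layer 3: sin θ = p·2.07 = 0.6304 → θ = 39.08°; offset = 4.5·tan 39.08° = 3.654 m.
Σ offsets = 15.857 m.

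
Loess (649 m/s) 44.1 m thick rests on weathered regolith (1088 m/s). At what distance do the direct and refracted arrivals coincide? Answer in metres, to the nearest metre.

x_cross = 2h·√((V₂+V₁)/(V₂−V₁)).
(V₂+V₁)/(V₂−V₁) = (1088+649)/(1088−649) = 3.9567; √ = 1.9892.
x_cross = 2·44.1·1.9892 = 175.44 m.

175 m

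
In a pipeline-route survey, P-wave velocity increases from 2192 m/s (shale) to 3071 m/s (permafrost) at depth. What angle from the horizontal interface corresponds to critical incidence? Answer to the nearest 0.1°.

44.5°

Critical incidence: sin θ_c = V₁/V₂ = 2192/3071 = 0.7138.
θ_c = arcsin 0.7138 = 45.54°.
Measured from the interface: 90° − 45.54° = 44.46°.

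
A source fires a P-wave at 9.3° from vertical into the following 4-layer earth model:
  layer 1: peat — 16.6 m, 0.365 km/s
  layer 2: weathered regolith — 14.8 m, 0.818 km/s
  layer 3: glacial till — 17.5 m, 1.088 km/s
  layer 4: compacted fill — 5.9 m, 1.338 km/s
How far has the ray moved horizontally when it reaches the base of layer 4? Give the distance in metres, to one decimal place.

22.4 m

Apply Snell's law at each interface; in layer i the horizontal offset is hᵢ·tan θᵢ.
Layer 1: θ = 9.30°; offset = 16.6·tan 9.30° = 2.718 m.
Layer 2: sin θ = 0.818·sin 9.3°/0.365 = 0.3622, θ = 21.23°; offset = 14.8·tan 21.23° = 5.750 m.
Layer 3: sin θ = 1.088·sin 9.3°/0.365 = 0.4817, θ = 28.80°; offset = 17.5·tan 28.80° = 9.620 m.
Layer 4: sin θ = 1.338·sin 9.3°/0.365 = 0.5924, θ = 36.33°; offset = 5.9·tan 36.33° = 4.338 m.
Total horizontal offset = 22.427 m.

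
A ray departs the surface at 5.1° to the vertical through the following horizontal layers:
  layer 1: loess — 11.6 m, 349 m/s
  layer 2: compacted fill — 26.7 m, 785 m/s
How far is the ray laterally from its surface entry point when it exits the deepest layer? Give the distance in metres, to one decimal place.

6.5 m

Ray parameter p = sin 5.1° / 349 m/s = 2.5471e-04 s/m.
Layer 1: θ = 5.10°; offset = 11.6·tan 5.10° = 1.035 m.
Layer 2: sin θ = p·785 = 0.1999 → θ = 11.53°; offset = 26.7·tan 11.53° = 5.449 m.
Σ offsets = 6.484 m.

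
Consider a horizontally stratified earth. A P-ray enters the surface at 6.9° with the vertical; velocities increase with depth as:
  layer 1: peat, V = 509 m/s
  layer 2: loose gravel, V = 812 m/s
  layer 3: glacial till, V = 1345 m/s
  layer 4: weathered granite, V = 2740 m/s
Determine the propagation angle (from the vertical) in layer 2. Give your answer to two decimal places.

Ray parameter p = sin 6.9° / 509 = 2.3603e-04 s/m.
sin θ_2 = p·V_2 = 2.3603e-04 × 812 = 0.1917.
θ_2 = 11.05° from the vertical.

11.05°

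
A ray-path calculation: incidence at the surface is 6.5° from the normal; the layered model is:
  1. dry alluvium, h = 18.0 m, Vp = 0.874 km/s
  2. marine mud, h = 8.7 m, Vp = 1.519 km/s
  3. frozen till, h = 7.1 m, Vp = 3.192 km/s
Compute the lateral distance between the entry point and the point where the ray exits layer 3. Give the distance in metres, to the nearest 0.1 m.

Ray parameter p = sin 6.5° / 0.874 km/s = 1.2952e-01 s/km.
Layer 1: θ = 6.50°; offset = 18.0·tan 6.50° = 2.051 m.
Layer 2: sin θ = p·1.519 = 0.1967 → θ = 11.35°; offset = 8.7·tan 11.35° = 1.746 m.
Layer 3: sin θ = p·3.192 = 0.4134 → θ = 24.42°; offset = 7.1·tan 24.42° = 3.224 m.
Total horizontal offset = 7.020 m.

7.0 m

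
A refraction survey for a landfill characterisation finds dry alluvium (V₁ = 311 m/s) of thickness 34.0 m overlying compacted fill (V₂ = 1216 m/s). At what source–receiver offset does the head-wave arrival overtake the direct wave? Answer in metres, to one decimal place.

88.3 m

θ_c = arcsin(311/1216) = 14.82°, so cos θ_c = 0.9667 and tᵢ = 2h cos θ_c/V₁ = 0.2114 s.
At crossover x/V₁ = x/V₂ + tᵢ ⇒ x = tᵢ/(1/V₁ − 1/V₂) = 0.21138/(3.2154e-03 − 8.2237e-04) = 88.33 m.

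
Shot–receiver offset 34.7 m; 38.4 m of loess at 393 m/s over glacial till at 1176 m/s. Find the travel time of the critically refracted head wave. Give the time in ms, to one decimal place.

θ_c = arcsin(V₁/V₂) = arcsin(393/1176) = 19.52°, cos θ_c = 0.9425.
Intercept time tᵢ = 2h cos θ_c / V₁ = 2·38.4·0.9425/393 = 0.18418 s.
t = x/V₂ + tᵢ = 34.7/1176 + 0.18418 = 0.21369 s.

213.7 ms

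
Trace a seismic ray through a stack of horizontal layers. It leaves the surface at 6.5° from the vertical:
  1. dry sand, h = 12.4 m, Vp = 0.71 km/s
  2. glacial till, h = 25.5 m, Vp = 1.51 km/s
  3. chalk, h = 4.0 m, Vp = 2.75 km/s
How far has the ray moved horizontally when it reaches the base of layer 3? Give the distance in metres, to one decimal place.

Apply Snell's law at each interface; in layer i the horizontal offset is hᵢ·tan θᵢ.
Layer 1: θ = 6.50°; offset = 12.4·tan 6.50° = 1.413 m.
Layer 2: sin θ = 1.51·sin 6.5°/0.71 = 0.2408, θ = 13.93°; offset = 25.5·tan 13.93° = 6.325 m.
Layer 3: sin θ = 2.75·sin 6.5°/0.71 = 0.4385, θ = 26.01°; offset = 4.0·tan 26.01° = 1.951 m.
Summing the layer offsets gives 9.690 m.

9.7 m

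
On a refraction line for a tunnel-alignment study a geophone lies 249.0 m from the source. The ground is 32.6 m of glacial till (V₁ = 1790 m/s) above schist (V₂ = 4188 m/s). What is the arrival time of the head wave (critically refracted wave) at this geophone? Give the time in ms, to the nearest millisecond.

t = x/V₂ + 2h·√(V₂²−V₁²)/(V₁V₂).
√(V₂²−V₁²) = √(4188²−1790²) = 3786.2 m/s; delay term = 2·32.6·3786.2/(1790·4188) = 0.03293 s.
t = 249.0/4188 + 0.03293 = 0.09239 s.

92 ms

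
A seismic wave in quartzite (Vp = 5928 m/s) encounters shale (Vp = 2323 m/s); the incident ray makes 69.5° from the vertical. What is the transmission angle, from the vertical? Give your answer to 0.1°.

21.5°

sin θ₁/V₁ = sin θ₂/V₂ ⇒ sin θ₂ = 2323·sin 69.5°/5928 = 2323·0.9367/5928 = 0.3671.
θ₂ = sin⁻¹(0.3671) = 21.53° (from vertical).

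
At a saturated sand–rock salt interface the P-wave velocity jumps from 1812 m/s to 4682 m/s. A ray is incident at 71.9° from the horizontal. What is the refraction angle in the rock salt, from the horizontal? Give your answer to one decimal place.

Convert to the normal: θ₁ = 90° − 71.9° = 18.1°.
Snell's law: sin θ₂ = (V₂/V₁)·sin θ₁ = (4682/1812)·sin 18.1° = 0.8028.
θ₂ = arcsin 0.8028 = 53.39° from the normal.
From the interface: 90° − 53.39° = 36.61°.

36.6°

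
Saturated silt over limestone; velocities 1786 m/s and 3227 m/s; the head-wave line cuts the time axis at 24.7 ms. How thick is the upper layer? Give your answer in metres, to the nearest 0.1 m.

26.5 m

θ_c = arcsin(1786/3227) = 33.60°; cos θ_c = 0.8329.
tᵢ = 2h cos θ_c/V₁ ⇒ h = tᵢ·V₁/(2 cos θ_c) = 0.0247·1786/(2·0.8329) = 26.48 m.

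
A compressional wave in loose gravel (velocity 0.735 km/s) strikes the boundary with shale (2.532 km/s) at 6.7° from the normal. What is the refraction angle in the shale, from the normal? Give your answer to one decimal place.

sin θ₁/V₁ = sin θ₂/V₂ ⇒ sin θ₂ = 2.532·sin 6.7°/0.735 = 2.532·0.1167/0.735 = 0.4019.
θ₂ = arcsin 0.4019 = 23.70° from the normal.

23.7°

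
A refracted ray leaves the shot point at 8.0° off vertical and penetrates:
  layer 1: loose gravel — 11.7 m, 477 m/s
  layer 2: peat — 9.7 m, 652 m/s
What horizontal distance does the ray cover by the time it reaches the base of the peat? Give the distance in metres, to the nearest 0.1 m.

p = sin θ₁/V₁ = sin 8.0°/477 = 2.9177e-04 s/m is conserved through the stack.
Layer 1: θ = 8.00°; offset = 11.7·tan 8.00° = 1.644 m.
Layer 2: sin θ = p·652 = 0.1902 → θ = 10.97°; offset = 9.7·tan 10.97° = 1.880 m.
Σ offsets = 3.524 m.

3.5 m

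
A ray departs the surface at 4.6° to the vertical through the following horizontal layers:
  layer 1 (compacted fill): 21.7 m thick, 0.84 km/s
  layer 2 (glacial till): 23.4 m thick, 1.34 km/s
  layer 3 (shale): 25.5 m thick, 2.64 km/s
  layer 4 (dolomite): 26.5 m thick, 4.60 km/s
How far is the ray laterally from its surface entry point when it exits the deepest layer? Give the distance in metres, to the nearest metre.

24 m

Ray parameter p = sin 4.6° / 0.84 km/s = 9.5475e-02 s/km.
Layer 1: θ = 4.60°; offset = 21.7·tan 4.60° = 1.746 m.
Layer 2: sin θ = p·1.34 = 0.1279 → θ = 7.35°; offset = 23.4·tan 7.35° = 3.019 m.
Layer 3: sin θ = p·2.64 = 0.2521 → θ = 14.60°; offset = 25.5·tan 14.60° = 6.642 m.
Layer 4: sin θ = p·4.60 = 0.4392 → θ = 26.05°; offset = 26.5·tan 26.05° = 12.955 m.
Σ offsets = 24.361 m.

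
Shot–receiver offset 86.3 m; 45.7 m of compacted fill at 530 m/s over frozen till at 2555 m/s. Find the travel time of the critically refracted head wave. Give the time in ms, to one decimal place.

202.5 ms

t = x/V₂ + 2h·√(V₂²−V₁²)/(V₁V₂).
√(V₂²−V₁²) = √(2555²−530²) = 2499.4 m/s; delay term = 2·45.7·2499.4/(530·2555) = 0.16870 s.
t = 86.3/2555 + 0.16870 = 0.20248 s.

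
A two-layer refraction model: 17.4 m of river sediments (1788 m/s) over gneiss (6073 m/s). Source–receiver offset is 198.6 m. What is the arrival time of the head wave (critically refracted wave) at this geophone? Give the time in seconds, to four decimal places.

0.0513 s

θ_c = arcsin(V₁/V₂) = arcsin(1788/6073) = 17.12°, cos θ_c = 0.9557.
Intercept time tᵢ = 2h cos θ_c / V₁ = 2·17.4·0.9557/1788 = 0.01860 s.
t = x/V₂ + tᵢ = 198.6/6073 + 0.01860 = 0.05130 s.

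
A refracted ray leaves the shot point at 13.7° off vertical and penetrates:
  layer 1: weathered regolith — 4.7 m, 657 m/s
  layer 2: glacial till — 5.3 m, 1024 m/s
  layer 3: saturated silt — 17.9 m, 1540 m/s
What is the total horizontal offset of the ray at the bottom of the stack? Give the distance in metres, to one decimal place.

15.2 m

Ray parameter p = sin 13.7° / 657 m/s = 3.6048e-04 s/m.
Layer 1: θ = 13.70°; offset = 4.7·tan 13.70° = 1.146 m.
Layer 2: sin θ = p·1024 = 0.3691 → θ = 21.66°; offset = 5.3·tan 21.66° = 2.105 m.
Layer 3: sin θ = p·1540 = 0.5551 → θ = 33.72°; offset = 17.9·tan 33.72° = 11.947 m.
Summing the layer offsets gives 15.198 m.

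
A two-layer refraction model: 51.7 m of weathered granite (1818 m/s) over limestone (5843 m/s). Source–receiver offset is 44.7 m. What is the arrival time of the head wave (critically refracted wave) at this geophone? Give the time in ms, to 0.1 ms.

61.7 ms

t = x/V₂ + 2h·√(V₂²−V₁²)/(V₁V₂).
√(V₂²−V₁²) = √(5843²−1818²) = 5553.0 m/s; delay term = 2·51.7·5553.0/(1818·5843) = 0.05405 s.
t = 44.7/5843 + 0.05405 = 0.06170 s.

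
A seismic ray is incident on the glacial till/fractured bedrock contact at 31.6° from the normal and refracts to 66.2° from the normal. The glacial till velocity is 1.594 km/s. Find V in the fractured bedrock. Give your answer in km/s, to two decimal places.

2.78 km/s

sin 31.6° = 0.5240; sin 66.2° = 0.9150.
V₂ = V₁·(sin θ₂/sin θ₁) = 1.594·(0.9150/0.5240) = 2.78 km/s.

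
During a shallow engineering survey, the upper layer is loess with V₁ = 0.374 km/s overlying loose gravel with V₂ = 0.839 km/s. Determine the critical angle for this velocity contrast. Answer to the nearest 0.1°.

26.5°

Critical incidence: sin θ_c = V₁/V₂ = 0.374/0.839 = 0.4458.
θ_c = arcsin 0.4458 = 26.47°.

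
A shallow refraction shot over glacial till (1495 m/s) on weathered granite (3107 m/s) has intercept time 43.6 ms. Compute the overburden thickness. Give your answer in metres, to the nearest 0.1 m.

37.2 m

h = tᵢ·V₁·V₂ / (2·√(V₂²−V₁²)).
√(V₂²−V₁²) = √(3107² − 1495²) = 2723.7 m/s.
h = 0.0436 s × 1495 × 3107 / (2 × 2723.7) = 37.18 m.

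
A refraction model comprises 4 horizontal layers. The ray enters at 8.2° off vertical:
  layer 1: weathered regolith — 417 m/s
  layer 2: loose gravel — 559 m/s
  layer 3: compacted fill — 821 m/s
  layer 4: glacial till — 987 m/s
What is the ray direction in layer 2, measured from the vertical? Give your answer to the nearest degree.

Snell's law across each interface conserves sin θ / V, so sin θ_2 = V_2·sin θ₁/V₁.
sin θ_2 = 559 × sin 8.2° / 417 = 0.1912.
θ_2 = 11.02° from the vertical.

11°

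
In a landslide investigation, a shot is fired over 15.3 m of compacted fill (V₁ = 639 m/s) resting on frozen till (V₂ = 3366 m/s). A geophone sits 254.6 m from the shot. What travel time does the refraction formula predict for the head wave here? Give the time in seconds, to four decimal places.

t = x/V₂ + 2h·√(V₂²−V₁²)/(V₁V₂).
√(V₂²−V₁²) = √(3366²−639²) = 3304.8 m/s; delay term = 2·15.3·3304.8/(639·3366) = 0.04702 s.
t = 254.6/3366 + 0.04702 = 0.12266 s.

0.1227 s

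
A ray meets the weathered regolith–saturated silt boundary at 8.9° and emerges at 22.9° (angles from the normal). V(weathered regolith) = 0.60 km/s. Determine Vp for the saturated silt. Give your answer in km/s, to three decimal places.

sin 8.9° = 0.1547; sin 22.9° = 0.3891.
V₂ = V₁·(sin θ₂/sin θ₁) = 0.60·(0.3891/0.1547) = 1.509 km/s.

1.509 km/s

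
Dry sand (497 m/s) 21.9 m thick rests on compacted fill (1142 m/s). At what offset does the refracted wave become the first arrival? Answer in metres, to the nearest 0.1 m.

θ_c = arcsin(497/1142) = 25.80°, so cos θ_c = 0.9003 and tᵢ = 2h cos θ_c/V₁ = 0.0793 s.
At crossover x/V₁ = x/V₂ + tᵢ ⇒ x = tᵢ/(1/V₁ − 1/V₂) = 0.07935/(2.0121e-03 − 8.7566e-04) = 69.82 m.

69.8 m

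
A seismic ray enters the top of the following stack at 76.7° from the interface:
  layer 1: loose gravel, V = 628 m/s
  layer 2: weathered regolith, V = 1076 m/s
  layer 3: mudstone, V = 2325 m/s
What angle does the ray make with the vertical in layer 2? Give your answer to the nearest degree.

23°

From the normal: θ₁ = 90° − 76.7° = 13.3°.
Ray parameter p = sin 13.3° / 628 = 3.6632e-04 s/m.
sin θ_2 = p·V_2 = 3.6632e-04 × 1076 = 0.3942.
θ_2 = 23.21° from the vertical.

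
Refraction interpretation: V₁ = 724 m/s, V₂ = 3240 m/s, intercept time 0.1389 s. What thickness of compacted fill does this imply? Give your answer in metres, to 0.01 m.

h = tᵢ·V₁·V₂ / (2·√(V₂²−V₁²)).
√(V₂²−V₁²) = √(3240² − 724²) = 3158.1 m/s.
h = 0.1389 s × 724 × 3240 / (2 × 3158.1) = 51.59 m.

51.59 m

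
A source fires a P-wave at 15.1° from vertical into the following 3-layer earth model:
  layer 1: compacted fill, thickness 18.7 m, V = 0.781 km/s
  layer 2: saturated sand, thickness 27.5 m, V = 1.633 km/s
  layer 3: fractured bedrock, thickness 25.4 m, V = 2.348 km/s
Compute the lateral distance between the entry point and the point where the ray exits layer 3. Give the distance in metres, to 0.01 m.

Apply Snell's law at each interface; in layer i the horizontal offset is hᵢ·tan θᵢ.
Layer 1: θ = 15.10°; offset = 18.7·tan 15.10° = 5.0456 m.
Layer 2: sin θ = 1.633·sin 15.1°/0.781 = 0.5447, θ = 33.00°; offset = 27.5·tan 33.00° = 17.8611 m.
Layer 3: sin θ = 2.348·sin 15.1°/0.781 = 0.7832, θ = 51.55°; offset = 25.4·tan 51.55° = 31.9926 m.
Summing the layer offsets gives 54.8994 m.

54.90 m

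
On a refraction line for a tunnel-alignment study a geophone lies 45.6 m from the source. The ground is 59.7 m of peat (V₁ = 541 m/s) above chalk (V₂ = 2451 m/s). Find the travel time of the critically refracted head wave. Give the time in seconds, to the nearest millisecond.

0.234 s

t = x/V₂ + 2h·√(V₂²−V₁²)/(V₁V₂).
√(V₂²−V₁²) = √(2451²−541²) = 2390.5 m/s; delay term = 2·59.7·2390.5/(541·2451) = 0.21526 s.
t = 45.6/2451 + 0.21526 = 0.23386 s.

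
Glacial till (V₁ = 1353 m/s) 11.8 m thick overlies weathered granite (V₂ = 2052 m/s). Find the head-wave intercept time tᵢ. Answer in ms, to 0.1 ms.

13.1 ms

θ_c = arcsin(V₁/V₂) = arcsin(1353/2052) = 41.25°; cos θ_c = 0.7518.
tᵢ = 2h·cos θ_c / V₁ = 2·11.8·0.7518 / 1353 = 0.01311 s.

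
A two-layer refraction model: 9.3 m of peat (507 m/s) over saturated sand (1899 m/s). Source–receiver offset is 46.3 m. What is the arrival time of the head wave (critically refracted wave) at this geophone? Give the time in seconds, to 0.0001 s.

t = x/V₂ + 2h·√(V₂²−V₁²)/(V₁V₂).
√(V₂²−V₁²) = √(1899²−507²) = 1830.1 m/s; delay term = 2·9.3·1830.1/(507·1899) = 0.03535 s.
t = 46.3/1899 + 0.03535 = 0.05974 s.

0.0597 s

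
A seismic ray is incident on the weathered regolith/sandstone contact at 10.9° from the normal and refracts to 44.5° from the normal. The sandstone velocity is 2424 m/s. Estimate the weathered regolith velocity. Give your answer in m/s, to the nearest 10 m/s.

sin 10.9° = 0.1891; sin 44.5° = 0.7009.
V₁ = V₂·(sin θ₁/sin θ₂) = 2424·(0.1891/0.7009) = 653.96 m/s.

650 m/s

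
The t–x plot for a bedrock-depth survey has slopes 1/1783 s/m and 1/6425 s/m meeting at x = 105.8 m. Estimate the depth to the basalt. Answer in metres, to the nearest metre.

40 m

x_cross = 2h·√((V₂+V₁)/(V₂−V₁)) → h = x_cross / (2·√((V₂+V₁)/(V₂−V₁))).
√((V₂+V₁)/(V₂−V₁)) = √((6425+1783)/(6425−1783)) = 1.3297.
h = 105.8 / (2·1.3297) = 39.78 m.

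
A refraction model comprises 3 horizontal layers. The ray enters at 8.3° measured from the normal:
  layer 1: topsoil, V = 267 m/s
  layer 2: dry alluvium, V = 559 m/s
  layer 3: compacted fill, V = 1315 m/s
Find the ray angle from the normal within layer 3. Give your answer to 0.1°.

Snell's law across each interface conserves sin θ / V, so sin θ_3 = V_3·sin θ₁/V₁.
sin θ_3 = 1315 × sin 8.3° / 267 = 0.7110.
θ_3 = 45.31° from the vertical.

45.3°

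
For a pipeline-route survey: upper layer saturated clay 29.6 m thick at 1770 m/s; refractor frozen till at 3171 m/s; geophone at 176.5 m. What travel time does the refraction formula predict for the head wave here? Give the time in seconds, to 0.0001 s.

0.0834 s

θ_c = arcsin(V₁/V₂) = arcsin(1770/3171) = 33.93°, cos θ_c = 0.8297.
Intercept time tᵢ = 2h cos θ_c / V₁ = 2·29.6·0.8297/1770 = 0.02775 s.
t = x/V₂ + tᵢ = 176.5/3171 + 0.02775 = 0.08341 s.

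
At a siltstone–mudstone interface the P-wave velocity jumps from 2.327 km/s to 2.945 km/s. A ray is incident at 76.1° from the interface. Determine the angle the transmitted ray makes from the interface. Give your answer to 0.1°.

72.3°

Angle from the normal: 90° − 76.1° = 13.9°.
sin θ₁/V₁ = sin θ₂/V₂ ⇒ sin θ₂ = 2.945·sin 13.9°/2.327 = 2.945·0.2402/2.327 = 0.3040.
θ₂ = arcsin 0.3040 = 17.70° from the normal.
From the interface: 90° − 17.70° = 72.30°.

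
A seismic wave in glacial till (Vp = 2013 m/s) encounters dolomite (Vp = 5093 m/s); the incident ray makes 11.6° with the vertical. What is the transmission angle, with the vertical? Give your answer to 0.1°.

30.6°

Snell's law: sin θ₂ = (V₂/V₁)·sin θ₁ = (5093/2013)·sin 11.6° = 0.5087.
θ₂ = arcsin 0.5087 = 30.58° from the normal.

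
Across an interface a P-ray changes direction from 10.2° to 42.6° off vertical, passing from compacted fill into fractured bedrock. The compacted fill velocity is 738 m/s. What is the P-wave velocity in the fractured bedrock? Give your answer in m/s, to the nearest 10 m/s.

sin 10.2° = 0.1771; sin 42.6° = 0.6769.
V₂ = V₁·(sin θ₂/sin θ₁) = 738·(0.6769/0.1771) = 2820.88 m/s.

2820 m/s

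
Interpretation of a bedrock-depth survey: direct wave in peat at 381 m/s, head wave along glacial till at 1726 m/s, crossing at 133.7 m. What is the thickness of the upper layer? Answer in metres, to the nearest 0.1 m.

x_cross = 2h·√((V₂+V₁)/(V₂−V₁)) → h = x_cross / (2·√((V₂+V₁)/(V₂−V₁))).
√((V₂+V₁)/(V₂−V₁)) = √((1726+381)/(1726−381)) = 1.2516.
h = 133.7 / (2·1.2516) = 53.41 m.

53.4 m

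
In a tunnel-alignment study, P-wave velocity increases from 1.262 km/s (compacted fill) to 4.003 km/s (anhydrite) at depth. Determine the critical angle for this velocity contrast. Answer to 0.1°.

At critical incidence the refracted ray runs along the interface (θ₂ = 90°), so sin θ_c = V₁/V₂.
θ_c = arcsin(1.262/4.003) = arcsin 0.3153 = 18.38°.

18.4°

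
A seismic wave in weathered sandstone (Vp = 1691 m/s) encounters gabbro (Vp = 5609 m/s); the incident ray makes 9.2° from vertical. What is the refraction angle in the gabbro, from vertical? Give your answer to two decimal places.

32.03°

Snell's law: sin θ₂ = (V₂/V₁)·sin θ₁ = (5609/1691)·sin 9.2° = 0.5303.
θ₂ = sin⁻¹(0.5303) = 32.03° (from vertical).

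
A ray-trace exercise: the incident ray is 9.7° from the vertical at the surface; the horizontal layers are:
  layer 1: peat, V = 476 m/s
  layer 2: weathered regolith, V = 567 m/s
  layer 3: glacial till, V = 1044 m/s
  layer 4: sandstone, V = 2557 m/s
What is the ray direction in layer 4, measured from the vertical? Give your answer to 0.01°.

Ray parameter p = sin 9.7° / 476 = 3.5397e-04 s/m.
sin θ_4 = p·V_4 = 3.5397e-04 × 2557 = 0.9051.
θ_4 = arcsin 0.9051 = 64.84°.

64.84°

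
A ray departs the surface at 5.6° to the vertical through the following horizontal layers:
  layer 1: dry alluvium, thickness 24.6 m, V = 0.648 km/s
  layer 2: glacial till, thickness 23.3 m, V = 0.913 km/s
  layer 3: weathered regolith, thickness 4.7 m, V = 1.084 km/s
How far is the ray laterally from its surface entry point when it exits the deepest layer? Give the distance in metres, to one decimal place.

Apply Snell's law at each interface; in layer i the horizontal offset is hᵢ·tan θᵢ.
Layer 1: θ = 5.60°; offset = 24.6·tan 5.60° = 2.412 m.
Layer 2: sin θ = 0.913·sin 5.6°/0.648 = 0.1375, θ = 7.90°; offset = 23.3·tan 7.90° = 3.234 m.
Layer 3: sin θ = 1.084·sin 5.6°/0.648 = 0.1632, θ = 9.40°; offset = 4.7·tan 9.40° = 0.778 m.
Total horizontal offset = 6.424 m.

6.4 m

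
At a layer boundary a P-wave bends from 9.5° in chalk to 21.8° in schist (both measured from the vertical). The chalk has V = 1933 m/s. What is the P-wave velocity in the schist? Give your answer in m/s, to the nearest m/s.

sin 9.5° = 0.1650; sin 21.8° = 0.3714.
V₂ = V₁·(sin θ₂/sin θ₁) = 1933·(0.3714/0.1650) = 4349.38 m/s.

4349 m/s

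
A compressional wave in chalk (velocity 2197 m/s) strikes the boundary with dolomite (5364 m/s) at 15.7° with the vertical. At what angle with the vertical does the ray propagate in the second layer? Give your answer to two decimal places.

sin θ₁/V₁ = sin θ₂/V₂ ⇒ sin θ₂ = 5364·sin 15.7°/2197 = 5364·0.2706/2197 = 0.6607.
θ₂ = sin⁻¹(0.6607) = 41.35° (from vertical).

41.35°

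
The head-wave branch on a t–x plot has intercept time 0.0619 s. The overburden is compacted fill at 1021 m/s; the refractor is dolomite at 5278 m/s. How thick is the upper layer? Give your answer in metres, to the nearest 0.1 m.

h = tᵢ·V₁·V₂ / (2·√(V₂²−V₁²)).
√(V₂²−V₁²) = √(5278² − 1021²) = 5178.3 m/s.
h = 0.0619 s × 1021 × 5278 / (2 × 5178.3) = 32.21 m.

32.2 m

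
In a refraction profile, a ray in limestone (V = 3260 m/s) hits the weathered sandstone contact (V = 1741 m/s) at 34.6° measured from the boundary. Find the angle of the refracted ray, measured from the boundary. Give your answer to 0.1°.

63.9°

Angle from the normal: 90° − 34.6° = 55.4°.
sin θ₁/V₁ = sin θ₂/V₂ ⇒ sin θ₂ = 1741·sin 55.4°/3260 = 1741·0.8231/3260 = 0.4396.
θ₂ = sin⁻¹(0.4396) = 26.08° (from vertical).
From the interface: 90° − 26.08° = 63.92°.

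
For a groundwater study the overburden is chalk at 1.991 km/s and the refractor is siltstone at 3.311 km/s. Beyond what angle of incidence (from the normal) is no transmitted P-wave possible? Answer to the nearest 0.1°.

At critical incidence the refracted ray runs along the interface (θ₂ = 90°), so sin θ_c = V₁/V₂.
θ_c = arcsin(1.991/3.311) = arcsin 0.6013 = 36.97°.

37.0°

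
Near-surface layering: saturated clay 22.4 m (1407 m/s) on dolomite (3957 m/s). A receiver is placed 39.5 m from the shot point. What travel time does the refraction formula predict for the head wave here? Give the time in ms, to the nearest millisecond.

θ_c = arcsin(V₁/V₂) = arcsin(1407/3957) = 20.83°, cos θ_c = 0.9346.
Intercept time tᵢ = 2h cos θ_c / V₁ = 2·22.4·0.9346/1407 = 0.02976 s.
t = x/V₂ + tᵢ = 39.5/3957 + 0.02976 = 0.03974 s.

40 ms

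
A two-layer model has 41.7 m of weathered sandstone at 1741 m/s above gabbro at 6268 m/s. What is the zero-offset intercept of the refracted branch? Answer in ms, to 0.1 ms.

46.0 ms

θ_c = arcsin(V₁/V₂) = arcsin(1741/6268) = 16.13°; cos θ_c = 0.9607.
tᵢ = 2h·cos θ_c / V₁ = 2·41.7·0.9607 / 1741 = 0.04602 s.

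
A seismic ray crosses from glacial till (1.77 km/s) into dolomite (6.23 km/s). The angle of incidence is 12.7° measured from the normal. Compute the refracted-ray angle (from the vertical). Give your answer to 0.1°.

50.7°

sin θ₁/V₁ = sin θ₂/V₂ ⇒ sin θ₂ = 6.23·sin 12.7°/1.77 = 6.23·0.2198/1.77 = 0.7738.
θ₂ = sin⁻¹(0.7738) = 50.70° (from vertical).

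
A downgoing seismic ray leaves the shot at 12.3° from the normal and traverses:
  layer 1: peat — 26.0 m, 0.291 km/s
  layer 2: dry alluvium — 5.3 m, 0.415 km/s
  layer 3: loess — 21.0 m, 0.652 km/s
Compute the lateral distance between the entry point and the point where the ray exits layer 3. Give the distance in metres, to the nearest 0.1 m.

18.8 m

Ray parameter p = sin 12.3° / 0.291 km/s = 7.3206e-01 s/km.
Layer 1: θ = 12.30°; offset = 26.0·tan 12.30° = 5.669 m.
Layer 2: sin θ = p·0.415 = 0.3038 → θ = 17.69°; offset = 5.3·tan 17.69° = 1.690 m.
Layer 3: sin θ = p·0.652 = 0.4773 → θ = 28.51°; offset = 21.0·tan 28.51° = 11.407 m.
Total horizontal offset = 18.766 m.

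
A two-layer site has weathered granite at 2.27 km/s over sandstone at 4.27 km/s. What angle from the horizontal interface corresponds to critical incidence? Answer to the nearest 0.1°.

Critical incidence: sin θ_c = V₁/V₂ = 2.27/4.27 = 0.5316.
θ_c = arcsin 0.5316 = 32.11°.
Measured from the interface: 90° − 32.11° = 57.89°.

57.9°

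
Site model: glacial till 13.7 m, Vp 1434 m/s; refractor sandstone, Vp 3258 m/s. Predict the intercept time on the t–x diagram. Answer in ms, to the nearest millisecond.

θ_c = arcsin(V₁/V₂) = arcsin(1434/3258) = 26.11°; cos θ_c = 0.8979.
tᵢ = 2h·cos θ_c / V₁ = 2·13.7·0.8979 / 1434 = 0.01716 s.

17 ms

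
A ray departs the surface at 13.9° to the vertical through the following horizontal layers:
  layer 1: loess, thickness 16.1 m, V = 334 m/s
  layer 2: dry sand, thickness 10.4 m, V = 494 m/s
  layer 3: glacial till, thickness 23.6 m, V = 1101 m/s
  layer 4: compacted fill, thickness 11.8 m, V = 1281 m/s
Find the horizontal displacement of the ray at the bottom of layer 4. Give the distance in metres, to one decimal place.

p = sin θ₁/V₁ = sin 13.9°/334 = 7.1925e-04 s/m is conserved through the stack.
Layer 1: θ = 13.90°; offset = 16.1·tan 13.90° = 3.984 m.
Layer 2: sin θ = p·494 = 0.3553 → θ = 20.81°; offset = 10.4·tan 20.81° = 3.953 m.
Layer 3: sin θ = p·1101 = 0.7919 → θ = 52.36°; offset = 23.6·tan 52.36° = 30.604 m.
Layer 4: sin θ = p·1281 = 0.9214 → θ = 67.12°; offset = 11.8·tan 67.12° = 27.968 m.
Σ offsets = 66.509 m.

66.5 m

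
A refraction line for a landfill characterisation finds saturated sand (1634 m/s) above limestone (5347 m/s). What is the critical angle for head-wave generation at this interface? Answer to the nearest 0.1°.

Critical incidence: sin θ_c = V₁/V₂ = 1634/5347 = 0.3056.
θ_c = arcsin 0.3056 = 17.79°.

17.8°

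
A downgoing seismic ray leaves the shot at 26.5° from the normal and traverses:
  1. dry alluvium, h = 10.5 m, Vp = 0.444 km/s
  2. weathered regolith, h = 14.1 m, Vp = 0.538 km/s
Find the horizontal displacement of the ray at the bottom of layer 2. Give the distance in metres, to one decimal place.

p = sin θ₁/V₁ = sin 26.5°/0.444 = 1.0050e+00 s/km is conserved through the stack.
Layer 1: θ = 26.50°; offset = 10.5·tan 26.50° = 5.235 m.
Layer 2: sin θ = p·0.538 = 0.5407 → θ = 32.73°; offset = 14.1·tan 32.73° = 9.062 m.
Σ offsets = 14.297 m.

14.3 m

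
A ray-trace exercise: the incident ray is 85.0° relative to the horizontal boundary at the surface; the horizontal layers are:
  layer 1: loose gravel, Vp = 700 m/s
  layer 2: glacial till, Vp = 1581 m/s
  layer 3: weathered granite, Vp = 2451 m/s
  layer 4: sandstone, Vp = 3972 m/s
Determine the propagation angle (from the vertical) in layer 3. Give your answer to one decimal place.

17.8°

From the normal: θ₁ = 90° − 85.0° = 5.0°.
Snell's law across each interface conserves sin θ / V, so sin θ_3 = V_3·sin θ₁/V₁.
sin θ_3 = 2451 × sin 5.0° / 700 = 0.3052.
θ_3 = arcsin 0.3052 = 17.77°.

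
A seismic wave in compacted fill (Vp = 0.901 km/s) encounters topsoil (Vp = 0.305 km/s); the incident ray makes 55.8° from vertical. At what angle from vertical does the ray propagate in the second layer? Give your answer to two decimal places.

sin θ₁/V₁ = sin θ₂/V₂ ⇒ sin θ₂ = 0.305·sin 55.8°/0.901 = 0.305·0.8271/0.901 = 0.2800.
θ₂ = arcsin 0.2800 = 16.26° from the normal.

16.26°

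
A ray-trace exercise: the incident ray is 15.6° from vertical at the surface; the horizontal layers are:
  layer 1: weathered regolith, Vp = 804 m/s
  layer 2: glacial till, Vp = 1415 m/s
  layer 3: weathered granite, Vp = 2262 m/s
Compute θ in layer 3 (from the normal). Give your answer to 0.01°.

Snell's law across each interface conserves sin θ / V, so sin θ_3 = V_3·sin θ₁/V₁.
sin θ_3 = 2262 × sin 15.6° / 804 = 0.7566.
θ_3 = 49.16° from the vertical.

49.16°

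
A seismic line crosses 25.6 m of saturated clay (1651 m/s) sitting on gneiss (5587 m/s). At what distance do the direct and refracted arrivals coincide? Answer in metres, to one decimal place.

θ_c = arcsin(1651/5587) = 17.19°, so cos θ_c = 0.9553 and tᵢ = 2h cos θ_c/V₁ = 0.0296 s.
At crossover x/V₁ = x/V₂ + tᵢ ⇒ x = tᵢ/(1/V₁ − 1/V₂) = 0.02963/(6.0569e-04 − 1.7899e-04) = 69.43 m.

69.4 m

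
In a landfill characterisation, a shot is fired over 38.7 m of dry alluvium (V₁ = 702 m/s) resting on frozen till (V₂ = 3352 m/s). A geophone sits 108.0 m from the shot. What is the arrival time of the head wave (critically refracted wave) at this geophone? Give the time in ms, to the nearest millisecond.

140 ms

θ_c = arcsin(V₁/V₂) = arcsin(702/3352) = 12.09°, cos θ_c = 0.9778.
Intercept time tᵢ = 2h cos θ_c / V₁ = 2·38.7·0.9778/702 = 0.10781 s.
t = x/V₂ + tᵢ = 108.0/3352 + 0.10781 = 0.14003 s.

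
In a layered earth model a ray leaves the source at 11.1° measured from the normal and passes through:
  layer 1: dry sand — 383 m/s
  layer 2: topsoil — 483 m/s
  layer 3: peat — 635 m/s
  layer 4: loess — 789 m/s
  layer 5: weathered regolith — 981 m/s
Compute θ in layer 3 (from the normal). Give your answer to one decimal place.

Ray parameter p = sin 11.1° / 383 = 5.0267e-04 s/m.
sin θ_3 = p·V_3 = 5.0267e-04 × 635 = 0.3192.
θ_3 = arcsin 0.3192 = 18.61°.

18.6°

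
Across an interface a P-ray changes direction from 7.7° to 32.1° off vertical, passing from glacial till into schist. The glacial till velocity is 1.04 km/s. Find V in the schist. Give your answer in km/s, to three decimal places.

Snell's law: sin 7.7°/V₁ = sin 32.1°/V₂.
V₂ = V₁·sin 32.1°/sin 7.7° = 1.04 × 3.9661 = 4.125 km/s.

4.125 km/s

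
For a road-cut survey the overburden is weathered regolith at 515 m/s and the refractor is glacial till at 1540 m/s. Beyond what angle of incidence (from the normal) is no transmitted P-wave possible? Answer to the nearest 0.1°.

At critical incidence the refracted ray runs along the interface (θ₂ = 90°), so sin θ_c = V₁/V₂.
θ_c = arcsin(515/1540) = arcsin 0.3344 = 19.54°.

19.5°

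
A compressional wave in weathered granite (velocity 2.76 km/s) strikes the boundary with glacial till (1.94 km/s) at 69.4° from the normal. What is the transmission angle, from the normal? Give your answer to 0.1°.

41.1°

sin θ₁/V₁ = sin θ₂/V₂ ⇒ sin θ₂ = 1.94·sin 69.4°/2.76 = 1.94·0.9361/2.76 = 0.6580.
θ₂ = sin⁻¹(0.6580) = 41.14° (from vertical).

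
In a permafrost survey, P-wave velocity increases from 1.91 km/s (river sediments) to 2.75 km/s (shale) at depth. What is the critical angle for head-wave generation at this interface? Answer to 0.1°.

44.0°

At critical incidence the refracted ray runs along the interface (θ₂ = 90°), so sin θ_c = V₁/V₂.
θ_c = arcsin(1.91/2.75) = arcsin 0.6945 = 43.99°.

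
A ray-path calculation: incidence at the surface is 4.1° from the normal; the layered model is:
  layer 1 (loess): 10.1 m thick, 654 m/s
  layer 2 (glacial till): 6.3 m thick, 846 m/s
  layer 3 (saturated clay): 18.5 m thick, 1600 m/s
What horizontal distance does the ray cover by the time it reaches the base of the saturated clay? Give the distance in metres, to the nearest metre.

Ray parameter p = sin 4.1° / 654 m/s = 1.0932e-04 s/m.
Layer 1: θ = 4.10°; offset = 10.1·tan 4.10° = 0.724 m.
Layer 2: sin θ = p·846 = 0.0925 → θ = 5.31°; offset = 6.3·tan 5.31° = 0.585 m.
Layer 3: sin θ = p·1600 = 0.1749 → θ = 10.07°; offset = 18.5·tan 10.07° = 3.287 m.
Σ offsets = 4.596 m.

5 m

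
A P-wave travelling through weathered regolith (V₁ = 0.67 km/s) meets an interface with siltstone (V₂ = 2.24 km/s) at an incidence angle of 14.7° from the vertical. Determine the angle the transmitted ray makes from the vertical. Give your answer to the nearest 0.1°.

58.0°

sin θ₁/V₁ = sin θ₂/V₂ ⇒ sin θ₂ = 2.24·sin 14.7°/0.67 = 2.24·0.2538/0.67 = 0.8484.
θ₂ = sin⁻¹(0.8484) = 58.04° (from vertical).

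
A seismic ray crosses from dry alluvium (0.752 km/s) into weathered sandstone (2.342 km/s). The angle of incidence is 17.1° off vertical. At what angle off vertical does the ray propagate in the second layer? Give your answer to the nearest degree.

Snell's law: sin θ₂ = (V₂/V₁)·sin θ₁ = (2.342/0.752)·sin 17.1° = 0.9157.
θ₂ = arcsin 0.9157 = 66.31° from the normal.

66°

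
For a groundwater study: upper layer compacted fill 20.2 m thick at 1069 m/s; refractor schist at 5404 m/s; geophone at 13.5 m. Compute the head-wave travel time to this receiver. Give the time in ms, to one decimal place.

39.5 ms

θ_c = arcsin(V₁/V₂) = arcsin(1069/5404) = 11.41°, cos θ_c = 0.9802.
Intercept time tᵢ = 2h cos θ_c / V₁ = 2·20.2·0.9802/1069 = 0.03705 s.
t = x/V₂ + tᵢ = 13.5/5404 + 0.03705 = 0.03954 s.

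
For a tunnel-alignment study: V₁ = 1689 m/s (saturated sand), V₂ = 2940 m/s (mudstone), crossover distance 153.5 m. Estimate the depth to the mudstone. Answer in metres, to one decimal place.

h = (x_cross/2)·√((V₂−V₁)/(V₂+V₁)).
(V₂−V₁)/(V₂+V₁) = (2940−1689)/(2940+1689) = 0.2703; √ = 0.5199.
h = (153.5/2)·0.5199 = 39.90 m.

39.9 m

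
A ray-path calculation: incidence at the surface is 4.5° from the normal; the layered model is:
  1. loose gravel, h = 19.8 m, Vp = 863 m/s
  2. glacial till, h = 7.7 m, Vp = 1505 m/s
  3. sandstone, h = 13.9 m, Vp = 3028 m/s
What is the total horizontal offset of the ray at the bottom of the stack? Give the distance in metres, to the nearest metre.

Apply Snell's law at each interface; in layer i the horizontal offset is hᵢ·tan θᵢ.
Layer 1: θ = 4.50°; offset = 19.8·tan 4.50° = 1.558 m.
Layer 2: sin θ = 1505·sin 4.5°/863 = 0.1368, θ = 7.86°; offset = 7.7·tan 7.86° = 1.064 m.
Layer 3: sin θ = 3028·sin 4.5°/863 = 0.2753, θ = 15.98°; offset = 13.9·tan 15.98° = 3.980 m.
Σ offsets = 6.602 m.

7 m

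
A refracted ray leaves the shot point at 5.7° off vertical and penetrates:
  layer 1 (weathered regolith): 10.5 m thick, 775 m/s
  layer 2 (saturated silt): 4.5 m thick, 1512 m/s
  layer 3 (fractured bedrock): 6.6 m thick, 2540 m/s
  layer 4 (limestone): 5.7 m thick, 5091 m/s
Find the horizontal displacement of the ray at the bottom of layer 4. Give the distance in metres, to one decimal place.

9.1 m

Apply Snell's law at each interface; in layer i the horizontal offset is hᵢ·tan θᵢ.
Layer 1: θ = 5.70°; offset = 10.5·tan 5.70° = 1.048 m.
Layer 2: sin θ = 1512·sin 5.7°/775 = 0.1938, θ = 11.17°; offset = 4.5·tan 11.17° = 0.889 m.
Layer 3: sin θ = 2540·sin 5.7°/775 = 0.3255, θ = 19.00°; offset = 6.6·tan 19.00° = 2.272 m.
Layer 4: sin θ = 5091·sin 5.7°/775 = 0.6524, θ = 40.73°; offset = 5.7·tan 40.73° = 4.907 m.
Summing the layer offsets gives 9.116 m.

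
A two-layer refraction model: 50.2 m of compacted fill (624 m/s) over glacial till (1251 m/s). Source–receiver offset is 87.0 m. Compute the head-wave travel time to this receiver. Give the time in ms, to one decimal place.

t = x/V₂ + 2h·√(V₂²−V₁²)/(V₁V₂).
√(V₂²−V₁²) = √(1251²−624²) = 1084.3 m/s; delay term = 2·50.2·1084.3/(624·1251) = 0.13945 s.
t = 87.0/1251 + 0.13945 = 0.20900 s.

209.0 ms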